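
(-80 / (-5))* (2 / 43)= 32/43 = 0.74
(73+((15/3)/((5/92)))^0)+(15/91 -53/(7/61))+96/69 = -115504/299 = -386.30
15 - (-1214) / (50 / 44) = 27083/25 = 1083.32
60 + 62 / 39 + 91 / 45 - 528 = -271667/585 = -464.39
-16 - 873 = -889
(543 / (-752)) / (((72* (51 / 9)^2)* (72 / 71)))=-12851/41726976 = 0.00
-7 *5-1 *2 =-37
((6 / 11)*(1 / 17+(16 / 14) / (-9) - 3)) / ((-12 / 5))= 8215/11781 = 0.70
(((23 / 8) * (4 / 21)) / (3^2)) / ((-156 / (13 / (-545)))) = 23/2472120 = 0.00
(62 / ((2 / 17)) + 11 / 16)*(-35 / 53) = -295505/848 = -348.47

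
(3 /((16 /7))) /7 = 3/16 = 0.19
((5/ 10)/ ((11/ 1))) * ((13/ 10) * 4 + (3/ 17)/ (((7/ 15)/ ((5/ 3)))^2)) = 31033/91630 = 0.34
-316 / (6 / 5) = -790/3 = -263.33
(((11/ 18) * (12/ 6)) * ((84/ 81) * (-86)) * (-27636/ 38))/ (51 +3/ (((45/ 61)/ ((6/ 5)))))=277281200/195453 = 1418.66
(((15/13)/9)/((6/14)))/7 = 5/117 = 0.04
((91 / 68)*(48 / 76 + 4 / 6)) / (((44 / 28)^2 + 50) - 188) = -164983/12870258 = -0.01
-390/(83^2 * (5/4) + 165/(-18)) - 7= -145451/20645 = -7.05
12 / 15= 4/5 = 0.80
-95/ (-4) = 95/4 = 23.75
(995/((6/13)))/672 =3.21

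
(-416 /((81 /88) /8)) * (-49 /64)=224224/81 = 2768.20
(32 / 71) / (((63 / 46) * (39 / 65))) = 7360/13419 = 0.55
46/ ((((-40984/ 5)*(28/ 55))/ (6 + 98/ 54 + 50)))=-1410475/2213136 = -0.64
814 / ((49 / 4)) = 3256/49 = 66.45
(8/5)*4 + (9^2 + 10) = 487/5 = 97.40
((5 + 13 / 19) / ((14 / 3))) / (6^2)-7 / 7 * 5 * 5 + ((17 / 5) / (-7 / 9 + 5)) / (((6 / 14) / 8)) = -9.93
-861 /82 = -21/2 = -10.50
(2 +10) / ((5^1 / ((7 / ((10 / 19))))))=798/25 = 31.92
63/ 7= 9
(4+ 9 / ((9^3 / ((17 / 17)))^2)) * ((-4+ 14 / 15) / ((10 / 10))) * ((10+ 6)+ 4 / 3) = -564983224/2657205 = -212.62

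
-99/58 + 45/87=-69/58 = -1.19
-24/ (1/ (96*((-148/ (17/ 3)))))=1022976/17 = 60175.06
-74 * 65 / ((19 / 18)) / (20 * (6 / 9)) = -12987/38 = -341.76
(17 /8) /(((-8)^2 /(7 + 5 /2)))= 323/1024 = 0.32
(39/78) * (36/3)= 6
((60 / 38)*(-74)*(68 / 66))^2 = 633025600/43681 = 14492.01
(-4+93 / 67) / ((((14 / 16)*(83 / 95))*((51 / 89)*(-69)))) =1691000/19569159 = 0.09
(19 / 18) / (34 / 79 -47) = -1501/66222 = -0.02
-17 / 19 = -0.89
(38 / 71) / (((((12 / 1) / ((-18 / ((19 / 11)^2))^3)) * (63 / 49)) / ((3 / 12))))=-334825029/175803029 = -1.90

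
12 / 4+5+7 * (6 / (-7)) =2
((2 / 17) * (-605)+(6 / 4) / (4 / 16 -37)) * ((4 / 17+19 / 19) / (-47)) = 177972/95081 = 1.87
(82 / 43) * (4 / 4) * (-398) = -32636/43 = -758.98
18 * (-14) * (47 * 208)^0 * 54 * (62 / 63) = -13392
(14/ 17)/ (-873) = -14/14841 = 0.00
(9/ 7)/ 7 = 9/49 = 0.18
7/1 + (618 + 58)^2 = 456983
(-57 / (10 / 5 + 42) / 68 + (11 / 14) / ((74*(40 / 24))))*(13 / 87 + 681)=-8.64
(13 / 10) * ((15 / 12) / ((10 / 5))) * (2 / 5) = 13/40 = 0.32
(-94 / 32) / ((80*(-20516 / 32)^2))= -47/526132820 = 0.00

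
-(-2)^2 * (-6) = 24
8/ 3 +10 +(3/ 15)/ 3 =191/15 = 12.73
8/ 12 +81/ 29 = 301/87 = 3.46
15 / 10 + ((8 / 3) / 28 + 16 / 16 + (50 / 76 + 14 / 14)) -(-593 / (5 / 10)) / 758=879770/151221 = 5.82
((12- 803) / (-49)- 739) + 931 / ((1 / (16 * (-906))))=-94475492/7 = -13496498.86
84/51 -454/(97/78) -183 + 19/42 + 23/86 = -812580815/1489047 = -545.71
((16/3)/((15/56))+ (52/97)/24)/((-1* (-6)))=174019/52380 = 3.32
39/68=0.57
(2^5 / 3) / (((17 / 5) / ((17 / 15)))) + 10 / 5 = 50/9 = 5.56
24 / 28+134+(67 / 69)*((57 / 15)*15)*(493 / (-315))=349451/7245 = 48.23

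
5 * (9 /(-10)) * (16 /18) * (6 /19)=-24/19 = -1.26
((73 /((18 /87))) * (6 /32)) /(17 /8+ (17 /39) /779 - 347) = -64316577/335284172 = -0.19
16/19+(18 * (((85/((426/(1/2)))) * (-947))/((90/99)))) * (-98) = 494611849/2698 = 183325.37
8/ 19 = 0.42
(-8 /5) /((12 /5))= -2/3 = -0.67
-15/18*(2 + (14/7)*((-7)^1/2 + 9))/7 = -65/42 = -1.55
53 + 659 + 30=742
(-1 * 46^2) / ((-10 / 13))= 13754/5 = 2750.80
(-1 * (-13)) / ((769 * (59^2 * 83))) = 13/222181787 = 0.00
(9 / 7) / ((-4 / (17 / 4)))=-1.37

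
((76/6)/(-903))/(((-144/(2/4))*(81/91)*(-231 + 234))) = 247/13541904 = 0.00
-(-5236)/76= 1309/19 = 68.89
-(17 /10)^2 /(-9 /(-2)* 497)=-289/223650 = 0.00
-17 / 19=-0.89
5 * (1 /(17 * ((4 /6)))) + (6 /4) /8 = 171/272 = 0.63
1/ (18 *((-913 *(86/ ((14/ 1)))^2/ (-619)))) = 30331/30386466 = 0.00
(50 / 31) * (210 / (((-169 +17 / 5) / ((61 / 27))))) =-266875/57753 = -4.62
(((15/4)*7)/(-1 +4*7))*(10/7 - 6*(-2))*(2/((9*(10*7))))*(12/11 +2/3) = 1363/18711 = 0.07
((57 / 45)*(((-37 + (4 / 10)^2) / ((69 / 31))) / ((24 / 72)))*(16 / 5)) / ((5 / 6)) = -241.52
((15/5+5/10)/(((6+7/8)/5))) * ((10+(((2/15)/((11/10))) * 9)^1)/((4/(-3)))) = -2562/121 = -21.17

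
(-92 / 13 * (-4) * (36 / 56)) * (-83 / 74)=-68724/3367 = -20.41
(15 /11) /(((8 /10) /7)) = 11.93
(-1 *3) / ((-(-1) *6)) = -1/2 = -0.50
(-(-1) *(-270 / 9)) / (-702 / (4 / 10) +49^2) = -0.05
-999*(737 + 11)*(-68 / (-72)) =-705738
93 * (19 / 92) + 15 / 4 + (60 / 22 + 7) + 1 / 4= 33329/1012 = 32.93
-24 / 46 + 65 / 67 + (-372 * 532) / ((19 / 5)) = -80254589/1541 = -52079.55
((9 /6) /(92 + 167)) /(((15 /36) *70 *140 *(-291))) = -3/615513500 = 0.00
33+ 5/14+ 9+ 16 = 817/14 = 58.36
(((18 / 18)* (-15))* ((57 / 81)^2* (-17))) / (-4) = -30685/972 = -31.57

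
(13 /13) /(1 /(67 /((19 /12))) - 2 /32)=-3216/125 = -25.73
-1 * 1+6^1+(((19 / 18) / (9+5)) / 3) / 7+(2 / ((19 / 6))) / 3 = 524269/100548 = 5.21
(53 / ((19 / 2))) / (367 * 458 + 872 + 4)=53/1605139 = 0.00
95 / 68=1.40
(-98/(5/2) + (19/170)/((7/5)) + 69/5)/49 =-30131/58310 = -0.52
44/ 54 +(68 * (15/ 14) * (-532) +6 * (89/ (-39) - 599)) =-14870774/351 = -42366.88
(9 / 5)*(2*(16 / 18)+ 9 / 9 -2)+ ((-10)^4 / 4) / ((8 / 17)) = 53139/10 = 5313.90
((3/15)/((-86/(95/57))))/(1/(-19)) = 19/258 = 0.07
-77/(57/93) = -2387/19 = -125.63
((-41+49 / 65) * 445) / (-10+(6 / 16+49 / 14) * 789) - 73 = -78.88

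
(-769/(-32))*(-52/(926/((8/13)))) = -769/926 = -0.83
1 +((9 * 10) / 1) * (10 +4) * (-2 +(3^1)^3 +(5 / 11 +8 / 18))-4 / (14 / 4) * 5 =2512357/77 = 32628.01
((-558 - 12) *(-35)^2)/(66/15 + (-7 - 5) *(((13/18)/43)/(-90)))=-158612.45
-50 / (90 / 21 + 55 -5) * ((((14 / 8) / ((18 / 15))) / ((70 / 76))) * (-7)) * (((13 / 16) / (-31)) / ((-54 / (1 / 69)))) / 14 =455/88708608 = 0.00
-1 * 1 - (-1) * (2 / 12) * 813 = 269/2 = 134.50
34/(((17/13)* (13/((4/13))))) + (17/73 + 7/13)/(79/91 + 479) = 2130727/3453411 = 0.62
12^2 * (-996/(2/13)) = -932256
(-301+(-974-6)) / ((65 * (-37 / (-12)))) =-15372/2405 = -6.39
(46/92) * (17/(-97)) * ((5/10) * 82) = -697/194 = -3.59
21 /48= 7/16 = 0.44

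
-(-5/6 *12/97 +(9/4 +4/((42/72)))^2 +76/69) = -440451013/5247312 = -83.94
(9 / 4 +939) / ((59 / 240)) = 225900/59 = 3828.81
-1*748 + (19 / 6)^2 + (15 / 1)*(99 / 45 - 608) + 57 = -351647/36 = -9767.97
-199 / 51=-3.90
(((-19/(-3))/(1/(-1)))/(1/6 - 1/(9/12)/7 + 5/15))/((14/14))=-266/13 = -20.46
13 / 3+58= 187/3 = 62.33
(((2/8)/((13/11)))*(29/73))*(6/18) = 319/11388 = 0.03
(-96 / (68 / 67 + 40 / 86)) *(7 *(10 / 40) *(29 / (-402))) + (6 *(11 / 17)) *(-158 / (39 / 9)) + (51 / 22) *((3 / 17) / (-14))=-28637183/214676 = -133.40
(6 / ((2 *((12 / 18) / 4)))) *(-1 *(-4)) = 72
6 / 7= 0.86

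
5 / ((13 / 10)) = 50/13 = 3.85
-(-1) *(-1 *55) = -55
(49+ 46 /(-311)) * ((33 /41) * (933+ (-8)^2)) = 499864893/12751 = 39202.01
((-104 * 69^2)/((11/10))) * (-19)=94077360/11 = 8552487.27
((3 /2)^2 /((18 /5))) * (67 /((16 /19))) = 6365/128 = 49.73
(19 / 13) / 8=19/104 = 0.18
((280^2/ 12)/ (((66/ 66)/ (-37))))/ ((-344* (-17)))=-90650/2193 = -41.34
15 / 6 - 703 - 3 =-1407/2 = -703.50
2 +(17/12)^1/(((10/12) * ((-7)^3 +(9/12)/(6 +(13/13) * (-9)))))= 13696/6865 = 2.00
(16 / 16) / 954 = 1/954 = 0.00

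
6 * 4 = 24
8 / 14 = 4/7 = 0.57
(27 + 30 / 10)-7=23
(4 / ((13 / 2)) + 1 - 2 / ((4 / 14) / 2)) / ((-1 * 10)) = 161/130 = 1.24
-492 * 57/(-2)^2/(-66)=2337/22 = 106.23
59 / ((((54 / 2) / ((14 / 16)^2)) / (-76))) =-54929/432 = -127.15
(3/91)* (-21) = -0.69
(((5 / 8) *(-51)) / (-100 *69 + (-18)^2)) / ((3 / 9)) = 255/17536 = 0.01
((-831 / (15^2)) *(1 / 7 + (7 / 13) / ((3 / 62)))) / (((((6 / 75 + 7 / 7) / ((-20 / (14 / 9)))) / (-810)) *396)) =-21308225/21021 = -1013.66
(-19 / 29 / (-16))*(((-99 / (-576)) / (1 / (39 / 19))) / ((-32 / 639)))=-274131/950272 = -0.29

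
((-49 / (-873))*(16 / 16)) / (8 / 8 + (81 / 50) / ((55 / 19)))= 134750/3744297 = 0.04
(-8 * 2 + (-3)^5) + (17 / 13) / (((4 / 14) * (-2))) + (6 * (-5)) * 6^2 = -69747/52 = -1341.29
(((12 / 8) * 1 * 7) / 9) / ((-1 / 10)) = -35/3 = -11.67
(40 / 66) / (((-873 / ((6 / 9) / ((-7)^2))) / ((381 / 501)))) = -5080/707232141 = 0.00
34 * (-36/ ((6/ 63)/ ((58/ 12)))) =-62118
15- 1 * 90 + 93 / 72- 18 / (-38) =-73.23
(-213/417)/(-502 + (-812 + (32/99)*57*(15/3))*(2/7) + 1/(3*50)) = 273350/378711199 = 0.00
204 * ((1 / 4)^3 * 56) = 357/2 = 178.50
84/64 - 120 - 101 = -3515/16 = -219.69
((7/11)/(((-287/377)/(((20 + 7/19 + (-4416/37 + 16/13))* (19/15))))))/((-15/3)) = -25907353/1251525 = -20.70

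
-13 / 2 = -6.50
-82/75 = -1.09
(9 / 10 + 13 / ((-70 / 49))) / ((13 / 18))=-738/65 = -11.35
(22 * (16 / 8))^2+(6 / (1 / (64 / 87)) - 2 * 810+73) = 393.41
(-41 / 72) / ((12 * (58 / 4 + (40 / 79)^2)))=-255881/79569648 = 0.00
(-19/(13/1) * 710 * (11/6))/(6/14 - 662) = 47215/16419 = 2.88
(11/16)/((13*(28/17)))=187/5824 = 0.03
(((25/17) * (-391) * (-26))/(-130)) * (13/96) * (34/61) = -25415/2928 = -8.68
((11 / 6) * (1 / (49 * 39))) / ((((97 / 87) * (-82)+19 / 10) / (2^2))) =-6380/148842057 = 0.00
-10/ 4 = -5/2 = -2.50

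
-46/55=-0.84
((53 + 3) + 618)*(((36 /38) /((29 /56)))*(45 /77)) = 4367520/6061 = 720.59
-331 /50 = -6.62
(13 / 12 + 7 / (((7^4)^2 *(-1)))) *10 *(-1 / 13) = -53530235/64236354 = -0.83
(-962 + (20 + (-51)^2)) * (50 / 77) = 1077.27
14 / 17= 0.82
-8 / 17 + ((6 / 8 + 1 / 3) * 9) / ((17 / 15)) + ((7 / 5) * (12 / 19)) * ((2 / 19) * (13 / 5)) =5139337/613700 = 8.37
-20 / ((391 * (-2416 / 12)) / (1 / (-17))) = -15/1003697 = 0.00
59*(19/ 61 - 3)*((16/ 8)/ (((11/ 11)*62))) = -9676/1891 = -5.12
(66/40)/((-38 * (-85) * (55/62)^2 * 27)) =961/39971250 = 0.00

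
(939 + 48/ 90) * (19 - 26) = -98651/15 = -6576.73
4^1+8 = 12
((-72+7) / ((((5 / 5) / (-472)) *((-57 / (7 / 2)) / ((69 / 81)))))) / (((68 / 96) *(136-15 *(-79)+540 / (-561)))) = -217337120/126632511 = -1.72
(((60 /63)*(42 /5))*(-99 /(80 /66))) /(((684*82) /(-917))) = 332871/31160 = 10.68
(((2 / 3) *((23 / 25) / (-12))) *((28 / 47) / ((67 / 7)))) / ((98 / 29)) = -667/708525 = 0.00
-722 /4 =-180.50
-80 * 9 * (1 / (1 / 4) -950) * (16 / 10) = 1089792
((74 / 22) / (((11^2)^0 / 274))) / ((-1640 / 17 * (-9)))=86173/81180 = 1.06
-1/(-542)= 1/542 = 0.00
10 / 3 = 3.33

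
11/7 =1.57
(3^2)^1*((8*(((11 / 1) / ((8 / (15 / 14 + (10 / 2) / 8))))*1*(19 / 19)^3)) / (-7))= -23.99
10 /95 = 2/19 = 0.11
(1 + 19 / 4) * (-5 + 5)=0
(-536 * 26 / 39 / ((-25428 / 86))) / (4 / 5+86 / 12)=230480/1519323 = 0.15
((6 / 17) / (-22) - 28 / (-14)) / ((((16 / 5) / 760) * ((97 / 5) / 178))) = 78420125/18139 = 4323.29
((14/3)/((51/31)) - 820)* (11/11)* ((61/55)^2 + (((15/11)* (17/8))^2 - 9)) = -689740027/1346400 = -512.28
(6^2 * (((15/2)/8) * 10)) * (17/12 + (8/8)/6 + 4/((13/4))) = 98775/104 = 949.76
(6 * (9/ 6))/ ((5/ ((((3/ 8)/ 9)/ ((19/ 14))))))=21/380 = 0.06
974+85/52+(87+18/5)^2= 9183.99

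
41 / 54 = 0.76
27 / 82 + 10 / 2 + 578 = 47833/82 = 583.33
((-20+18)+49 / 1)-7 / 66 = 3095/66 = 46.89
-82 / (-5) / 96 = 41/240 = 0.17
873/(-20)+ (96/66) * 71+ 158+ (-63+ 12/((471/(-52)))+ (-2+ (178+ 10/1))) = 11719349/34540 = 339.30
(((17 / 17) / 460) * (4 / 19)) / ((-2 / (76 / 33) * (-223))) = 2/846285 = 0.00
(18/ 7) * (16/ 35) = 288/245 = 1.18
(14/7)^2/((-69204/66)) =-22/5767 = 0.00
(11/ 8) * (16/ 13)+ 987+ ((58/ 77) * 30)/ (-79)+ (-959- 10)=1534628/79079 = 19.41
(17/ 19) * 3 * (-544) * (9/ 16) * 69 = -1076814/19 = -56674.42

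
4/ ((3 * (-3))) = -4/9 = -0.44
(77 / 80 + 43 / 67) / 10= 8599/53600 = 0.16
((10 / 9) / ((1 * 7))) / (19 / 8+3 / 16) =160/2583 = 0.06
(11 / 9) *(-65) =-715/9 = -79.44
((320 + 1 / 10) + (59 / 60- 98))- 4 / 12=891/4 = 222.75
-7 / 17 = -0.41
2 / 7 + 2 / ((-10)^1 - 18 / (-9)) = 1/28 = 0.04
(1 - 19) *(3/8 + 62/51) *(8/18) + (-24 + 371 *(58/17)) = 62681/51 = 1229.04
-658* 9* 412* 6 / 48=-304983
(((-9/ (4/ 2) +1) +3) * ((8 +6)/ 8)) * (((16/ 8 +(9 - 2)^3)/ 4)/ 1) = -2415/32 = -75.47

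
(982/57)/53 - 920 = -919.67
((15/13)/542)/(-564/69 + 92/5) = 575/2762032 = 0.00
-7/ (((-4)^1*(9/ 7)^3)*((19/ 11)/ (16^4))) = 432717824/13851 = 31240.91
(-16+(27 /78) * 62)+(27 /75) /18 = 3563/650 = 5.48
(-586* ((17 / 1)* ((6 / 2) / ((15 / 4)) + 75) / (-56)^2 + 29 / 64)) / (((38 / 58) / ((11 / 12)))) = -105524243/148960 = -708.41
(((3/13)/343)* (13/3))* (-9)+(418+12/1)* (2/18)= 147409/3087 = 47.75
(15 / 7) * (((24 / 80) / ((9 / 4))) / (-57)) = -2/399 = -0.01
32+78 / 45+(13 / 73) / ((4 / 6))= 74461/2190 = 34.00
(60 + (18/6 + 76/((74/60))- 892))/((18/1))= -28393/666 = -42.63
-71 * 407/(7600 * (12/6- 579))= 28897/4385200 = 0.01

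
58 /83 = 0.70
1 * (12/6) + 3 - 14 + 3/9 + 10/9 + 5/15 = -65/9 = -7.22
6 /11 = 0.55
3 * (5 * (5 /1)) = 75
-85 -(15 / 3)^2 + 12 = -98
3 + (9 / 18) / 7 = 43/14 = 3.07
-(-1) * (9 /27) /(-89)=-1/267 = 0.00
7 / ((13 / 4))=28/13 = 2.15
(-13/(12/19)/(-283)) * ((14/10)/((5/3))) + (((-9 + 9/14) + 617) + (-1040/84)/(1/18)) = 76436253/198100 = 385.85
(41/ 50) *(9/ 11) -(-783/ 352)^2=-13249017/3097600 = -4.28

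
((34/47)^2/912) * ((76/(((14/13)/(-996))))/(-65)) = 47974/77315 = 0.62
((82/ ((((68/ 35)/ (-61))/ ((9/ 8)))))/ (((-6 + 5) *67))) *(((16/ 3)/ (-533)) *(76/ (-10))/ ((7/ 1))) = 6954/14807 = 0.47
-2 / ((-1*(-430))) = -1/215 = 0.00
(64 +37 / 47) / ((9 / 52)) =52780/141 = 374.33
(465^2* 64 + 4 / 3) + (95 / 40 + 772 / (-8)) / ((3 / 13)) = 332111843/24 = 13837993.46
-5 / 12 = -0.42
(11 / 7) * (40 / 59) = 440/413 = 1.07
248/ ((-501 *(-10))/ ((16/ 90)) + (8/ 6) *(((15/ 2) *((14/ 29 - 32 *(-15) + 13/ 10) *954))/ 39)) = 373984/220217349 = 0.00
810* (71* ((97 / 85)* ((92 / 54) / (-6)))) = -316802/17 = -18635.41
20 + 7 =27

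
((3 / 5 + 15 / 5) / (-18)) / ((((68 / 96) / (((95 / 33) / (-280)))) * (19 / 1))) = 1/6545 = 0.00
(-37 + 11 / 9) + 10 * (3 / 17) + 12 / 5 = -24184/765 = -31.61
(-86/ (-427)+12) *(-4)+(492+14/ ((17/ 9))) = 3270950/7259 = 450.61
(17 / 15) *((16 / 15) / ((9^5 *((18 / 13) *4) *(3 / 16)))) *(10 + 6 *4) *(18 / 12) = 120224/119574225 = 0.00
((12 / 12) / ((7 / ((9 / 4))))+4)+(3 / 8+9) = 767/56 = 13.70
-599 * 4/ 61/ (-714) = 1198/21777 = 0.06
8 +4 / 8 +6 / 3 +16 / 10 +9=21.10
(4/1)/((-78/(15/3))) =-10/39 = -0.26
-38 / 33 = -1.15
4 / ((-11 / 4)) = -16/11 = -1.45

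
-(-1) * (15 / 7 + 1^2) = 3.14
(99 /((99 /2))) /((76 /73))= 73/38 = 1.92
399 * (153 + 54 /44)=1353807/22 = 61536.68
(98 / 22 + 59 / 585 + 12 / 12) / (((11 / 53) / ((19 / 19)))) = 1894697/70785 = 26.77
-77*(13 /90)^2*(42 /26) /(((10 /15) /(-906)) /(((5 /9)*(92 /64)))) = 2816.59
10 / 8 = 5/4 = 1.25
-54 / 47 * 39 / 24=-351/188 = -1.87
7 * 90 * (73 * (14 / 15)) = 42924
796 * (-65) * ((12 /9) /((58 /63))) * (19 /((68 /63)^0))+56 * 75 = -41166720/29 = -1419542.07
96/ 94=1.02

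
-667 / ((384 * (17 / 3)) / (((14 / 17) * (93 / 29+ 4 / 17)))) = -273217/314432 = -0.87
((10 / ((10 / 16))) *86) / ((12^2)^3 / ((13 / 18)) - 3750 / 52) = 35776/107493549 = 0.00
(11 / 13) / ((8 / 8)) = 11/13 = 0.85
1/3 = 0.33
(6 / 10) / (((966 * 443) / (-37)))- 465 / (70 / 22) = -14890501/101890 = -146.14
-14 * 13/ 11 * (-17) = 3094/11 = 281.27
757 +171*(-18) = -2321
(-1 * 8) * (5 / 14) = -20/7 = -2.86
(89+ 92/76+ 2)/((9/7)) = 4088/57 = 71.72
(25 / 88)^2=625/7744 = 0.08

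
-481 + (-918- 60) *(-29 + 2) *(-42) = -1109533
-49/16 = -3.06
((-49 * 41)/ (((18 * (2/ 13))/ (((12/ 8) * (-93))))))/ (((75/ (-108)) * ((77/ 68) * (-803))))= 35392266/220825 = 160.27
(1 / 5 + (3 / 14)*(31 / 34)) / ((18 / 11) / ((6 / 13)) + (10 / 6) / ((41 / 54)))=424391/6161820 = 0.07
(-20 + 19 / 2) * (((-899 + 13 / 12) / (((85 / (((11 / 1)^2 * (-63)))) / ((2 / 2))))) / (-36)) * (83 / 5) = 389886.24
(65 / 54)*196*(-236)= -1503320/27 = -55678.52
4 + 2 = 6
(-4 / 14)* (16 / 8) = -4/7 = -0.57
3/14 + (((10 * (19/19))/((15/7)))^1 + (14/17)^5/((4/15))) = 375777965/59633994 = 6.30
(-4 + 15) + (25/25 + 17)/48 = 91/8 = 11.38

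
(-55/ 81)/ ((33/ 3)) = -5/81 = -0.06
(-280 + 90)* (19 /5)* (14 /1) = -10108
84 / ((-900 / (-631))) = 4417/75 = 58.89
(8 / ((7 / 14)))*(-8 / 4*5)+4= -156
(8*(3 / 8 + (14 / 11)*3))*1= 369/11 = 33.55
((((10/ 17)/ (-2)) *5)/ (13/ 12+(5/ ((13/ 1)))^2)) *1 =-50700/42449 = -1.19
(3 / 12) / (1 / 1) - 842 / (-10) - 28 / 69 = 115981/1380 = 84.04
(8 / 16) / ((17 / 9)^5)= 59049/2839714 = 0.02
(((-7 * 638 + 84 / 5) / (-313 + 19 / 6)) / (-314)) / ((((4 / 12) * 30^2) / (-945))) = 2102247/14593150 = 0.14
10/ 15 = 2/3 = 0.67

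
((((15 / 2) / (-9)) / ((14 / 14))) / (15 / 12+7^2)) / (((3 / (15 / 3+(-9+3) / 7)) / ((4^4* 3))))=-17.59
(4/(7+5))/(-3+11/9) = -3/16 = -0.19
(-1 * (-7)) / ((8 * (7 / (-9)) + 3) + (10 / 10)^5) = -63/20 = -3.15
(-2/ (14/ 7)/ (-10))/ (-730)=-1/7300 = 0.00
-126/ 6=-21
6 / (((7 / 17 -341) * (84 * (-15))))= 17/1215900 = 0.00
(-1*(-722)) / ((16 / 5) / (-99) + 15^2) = 3.21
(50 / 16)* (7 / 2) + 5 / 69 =12155/1104 = 11.01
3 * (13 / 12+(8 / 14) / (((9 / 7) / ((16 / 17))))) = 4.50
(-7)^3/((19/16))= -5488/19 = -288.84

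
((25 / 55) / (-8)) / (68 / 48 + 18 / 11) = -15/806 = -0.02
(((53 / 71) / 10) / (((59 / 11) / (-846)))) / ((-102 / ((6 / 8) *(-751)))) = -185203359/2848520 = -65.02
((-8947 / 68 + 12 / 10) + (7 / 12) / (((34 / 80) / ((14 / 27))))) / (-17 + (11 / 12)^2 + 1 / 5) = 14283548/1758123 = 8.12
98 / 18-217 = -1904/9 = -211.56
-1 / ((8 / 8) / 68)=-68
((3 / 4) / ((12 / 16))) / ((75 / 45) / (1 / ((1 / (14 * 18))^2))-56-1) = -190512/10859179 = -0.02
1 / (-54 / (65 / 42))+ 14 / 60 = 2321/11340 = 0.20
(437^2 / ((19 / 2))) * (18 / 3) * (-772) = -93112464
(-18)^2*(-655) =-212220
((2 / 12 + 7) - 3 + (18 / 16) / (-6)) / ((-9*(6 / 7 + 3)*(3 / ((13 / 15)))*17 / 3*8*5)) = -17381/118972800 = 0.00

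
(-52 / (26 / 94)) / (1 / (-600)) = 112800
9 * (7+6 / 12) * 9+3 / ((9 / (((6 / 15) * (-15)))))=1211/2 = 605.50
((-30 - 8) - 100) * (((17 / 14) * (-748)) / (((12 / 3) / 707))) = 22154451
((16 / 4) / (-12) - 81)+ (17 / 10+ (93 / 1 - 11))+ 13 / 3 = 67/10 = 6.70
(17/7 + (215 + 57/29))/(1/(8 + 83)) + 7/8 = 4632051/232 = 19965.74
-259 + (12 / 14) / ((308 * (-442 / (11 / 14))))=-157063819/606424 = -259.00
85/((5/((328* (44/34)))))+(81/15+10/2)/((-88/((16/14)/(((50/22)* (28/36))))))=44197532/6125 = 7215.92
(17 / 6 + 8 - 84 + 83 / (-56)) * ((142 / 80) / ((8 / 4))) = -890411/13440 = -66.25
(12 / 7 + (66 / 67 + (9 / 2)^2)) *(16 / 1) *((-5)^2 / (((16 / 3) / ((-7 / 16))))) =-3228975/4288 = -753.03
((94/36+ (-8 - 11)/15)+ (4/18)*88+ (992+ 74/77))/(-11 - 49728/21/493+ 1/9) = -111736971/1729420 = -64.61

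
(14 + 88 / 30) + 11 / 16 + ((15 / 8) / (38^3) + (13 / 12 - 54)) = -232410131/6584640 = -35.30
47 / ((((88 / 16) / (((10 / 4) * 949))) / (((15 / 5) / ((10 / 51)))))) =6824259/22 = 310193.59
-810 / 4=-405/2 = -202.50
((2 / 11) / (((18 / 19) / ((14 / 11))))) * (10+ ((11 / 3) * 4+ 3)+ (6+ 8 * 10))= 8246/297 = 27.76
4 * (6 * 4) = 96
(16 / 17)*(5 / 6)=0.78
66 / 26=33/13 = 2.54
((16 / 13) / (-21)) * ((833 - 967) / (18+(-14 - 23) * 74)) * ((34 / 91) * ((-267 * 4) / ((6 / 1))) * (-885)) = -169.94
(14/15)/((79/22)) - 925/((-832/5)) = 5736881/985920 = 5.82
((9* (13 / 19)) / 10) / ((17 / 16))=936/1615 = 0.58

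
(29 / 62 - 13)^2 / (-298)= -603729/1145512 = -0.53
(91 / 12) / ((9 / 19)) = 1729/108 = 16.01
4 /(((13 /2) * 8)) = 1/13 = 0.08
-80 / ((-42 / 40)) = 1600/21 = 76.19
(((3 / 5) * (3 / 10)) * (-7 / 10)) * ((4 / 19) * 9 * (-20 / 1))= 2268/475 = 4.77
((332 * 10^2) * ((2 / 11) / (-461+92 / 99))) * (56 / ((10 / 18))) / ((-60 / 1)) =1003968/45547 = 22.04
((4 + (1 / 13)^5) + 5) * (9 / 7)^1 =30074742/2599051 = 11.57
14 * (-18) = -252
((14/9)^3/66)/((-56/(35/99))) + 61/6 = 24212513/2381643 = 10.17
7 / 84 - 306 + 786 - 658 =-2135/12 = -177.92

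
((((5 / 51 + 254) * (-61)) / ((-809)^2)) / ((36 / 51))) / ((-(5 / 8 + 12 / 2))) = 1580998/312187437 = 0.01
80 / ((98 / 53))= 2120/49 = 43.27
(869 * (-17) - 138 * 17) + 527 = -16592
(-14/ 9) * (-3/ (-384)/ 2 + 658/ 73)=-1179647/84096 = -14.03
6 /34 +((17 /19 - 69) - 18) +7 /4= -108759/1292 = -84.18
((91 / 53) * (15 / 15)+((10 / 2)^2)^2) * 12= 398592/53 = 7520.60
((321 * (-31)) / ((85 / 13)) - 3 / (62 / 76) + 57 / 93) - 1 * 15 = -4057853/2635 = -1539.98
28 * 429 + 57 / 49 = 588645/49 = 12013.16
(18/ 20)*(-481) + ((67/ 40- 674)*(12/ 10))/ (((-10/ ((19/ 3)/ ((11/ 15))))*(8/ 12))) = 2693943/4400 = 612.26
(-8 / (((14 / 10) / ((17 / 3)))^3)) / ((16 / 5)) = -3070625/18522 = -165.78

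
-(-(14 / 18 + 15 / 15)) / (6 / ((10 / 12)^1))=20/81 = 0.25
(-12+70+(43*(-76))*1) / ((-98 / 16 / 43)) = 1104240/49 = 22535.51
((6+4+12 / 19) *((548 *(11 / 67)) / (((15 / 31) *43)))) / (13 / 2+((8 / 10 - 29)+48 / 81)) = -679452048/311957561 = -2.18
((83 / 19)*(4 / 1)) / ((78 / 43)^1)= 9.63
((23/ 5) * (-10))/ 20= -23/10 = -2.30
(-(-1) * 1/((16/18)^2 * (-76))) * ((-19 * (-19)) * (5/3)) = -2565/256 = -10.02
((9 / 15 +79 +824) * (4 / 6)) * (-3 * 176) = -1590336/5 = -318067.20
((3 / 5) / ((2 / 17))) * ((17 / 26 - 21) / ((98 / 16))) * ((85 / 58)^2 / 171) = -12994885/61071738 = -0.21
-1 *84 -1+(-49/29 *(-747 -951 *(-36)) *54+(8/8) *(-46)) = -88615693/29 = -3055713.55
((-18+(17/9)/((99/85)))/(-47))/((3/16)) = 233488/125631 = 1.86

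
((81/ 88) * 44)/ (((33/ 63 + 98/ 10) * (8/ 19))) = 161595/17344 = 9.32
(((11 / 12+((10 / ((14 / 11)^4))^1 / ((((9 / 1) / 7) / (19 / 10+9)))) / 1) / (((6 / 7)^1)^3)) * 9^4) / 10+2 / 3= 26587061/768 = 34618.57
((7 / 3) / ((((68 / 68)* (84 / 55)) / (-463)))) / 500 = -5093/3600 = -1.41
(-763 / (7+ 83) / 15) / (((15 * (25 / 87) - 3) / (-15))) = 22127/3420 = 6.47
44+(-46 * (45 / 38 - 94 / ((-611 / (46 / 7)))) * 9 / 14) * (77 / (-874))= 6533285/131404 = 49.72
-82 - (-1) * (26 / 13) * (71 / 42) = -1651/21 = -78.62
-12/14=-6/7 = -0.86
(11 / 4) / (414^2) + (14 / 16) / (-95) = -598841/65130480 = -0.01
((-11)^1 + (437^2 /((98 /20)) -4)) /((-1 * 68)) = -1908955/3332 = -572.92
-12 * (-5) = 60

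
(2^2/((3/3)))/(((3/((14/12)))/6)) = 28/3 = 9.33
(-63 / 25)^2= 3969/625 = 6.35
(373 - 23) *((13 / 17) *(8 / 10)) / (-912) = -455/1938 = -0.23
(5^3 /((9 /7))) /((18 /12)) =1750/27 = 64.81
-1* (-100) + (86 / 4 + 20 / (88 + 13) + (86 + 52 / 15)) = 639829/3030 = 211.16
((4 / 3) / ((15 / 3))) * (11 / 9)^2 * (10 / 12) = 0.33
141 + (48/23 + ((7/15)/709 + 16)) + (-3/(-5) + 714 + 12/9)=71344833/81535 = 875.02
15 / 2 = 7.50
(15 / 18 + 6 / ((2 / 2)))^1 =41/6 = 6.83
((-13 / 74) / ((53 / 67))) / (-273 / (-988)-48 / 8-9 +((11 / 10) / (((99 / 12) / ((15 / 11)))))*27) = 364078/16090005 = 0.02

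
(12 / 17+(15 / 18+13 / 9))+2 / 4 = 533/153 = 3.48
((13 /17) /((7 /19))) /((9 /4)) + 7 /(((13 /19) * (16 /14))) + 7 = 1879541/111384 = 16.87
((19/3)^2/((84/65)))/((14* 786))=23465/8319024 = 0.00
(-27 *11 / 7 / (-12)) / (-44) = -0.08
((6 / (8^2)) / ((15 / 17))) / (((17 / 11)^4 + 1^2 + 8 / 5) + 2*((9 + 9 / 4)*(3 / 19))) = 4729043/527749104 = 0.01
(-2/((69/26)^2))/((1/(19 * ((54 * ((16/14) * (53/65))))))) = -5026944/18515 = -271.51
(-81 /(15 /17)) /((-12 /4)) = 153/5 = 30.60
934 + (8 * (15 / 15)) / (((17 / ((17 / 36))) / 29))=8464/9 = 940.44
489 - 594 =-105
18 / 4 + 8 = 25/2 = 12.50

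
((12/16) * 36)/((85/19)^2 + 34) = 9747/19499 = 0.50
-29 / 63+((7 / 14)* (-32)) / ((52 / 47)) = -12221/819 = -14.92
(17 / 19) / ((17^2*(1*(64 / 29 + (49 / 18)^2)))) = 9396/29187895 = 0.00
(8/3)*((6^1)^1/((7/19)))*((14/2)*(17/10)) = 2584/5 = 516.80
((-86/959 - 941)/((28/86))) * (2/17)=-340.06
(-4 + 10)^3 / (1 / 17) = 3672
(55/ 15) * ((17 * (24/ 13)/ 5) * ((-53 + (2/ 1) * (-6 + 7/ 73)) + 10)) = -5985496/4745 = -1261.43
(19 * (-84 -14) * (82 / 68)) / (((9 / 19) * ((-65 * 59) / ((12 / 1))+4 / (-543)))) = 525080276/35401701 = 14.83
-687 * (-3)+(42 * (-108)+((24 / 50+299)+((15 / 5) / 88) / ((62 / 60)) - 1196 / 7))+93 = -537873249/238700 = -2253.34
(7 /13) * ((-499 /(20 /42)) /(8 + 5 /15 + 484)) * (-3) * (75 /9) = 157185/5486 = 28.65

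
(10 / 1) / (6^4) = 5/648 = 0.01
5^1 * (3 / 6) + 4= 13/2 = 6.50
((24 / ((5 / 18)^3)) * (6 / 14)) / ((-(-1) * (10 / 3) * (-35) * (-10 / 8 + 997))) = -2519424/609896875 = 0.00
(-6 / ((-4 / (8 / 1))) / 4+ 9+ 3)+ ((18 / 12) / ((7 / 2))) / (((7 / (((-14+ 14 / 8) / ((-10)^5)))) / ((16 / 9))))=1125001/75000 = 15.00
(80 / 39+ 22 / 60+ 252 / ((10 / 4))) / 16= 8051/1248 = 6.45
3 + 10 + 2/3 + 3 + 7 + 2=25.67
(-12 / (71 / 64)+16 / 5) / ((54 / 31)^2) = -649636/258795 = -2.51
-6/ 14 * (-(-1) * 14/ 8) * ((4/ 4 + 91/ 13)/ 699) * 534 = -4.58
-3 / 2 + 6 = 9/2 = 4.50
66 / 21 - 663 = -4619/7 = -659.86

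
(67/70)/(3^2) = 67/630 = 0.11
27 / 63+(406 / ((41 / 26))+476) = 210627/287 = 733.89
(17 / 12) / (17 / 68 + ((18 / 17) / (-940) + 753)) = 67915/36110751 = 0.00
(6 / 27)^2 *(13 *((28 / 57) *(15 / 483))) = 1040/106191 = 0.01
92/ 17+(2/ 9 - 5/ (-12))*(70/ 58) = 109733/17748 = 6.18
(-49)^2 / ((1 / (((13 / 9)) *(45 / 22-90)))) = -6710795/22 = -305036.14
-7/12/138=-7/1656 = 0.00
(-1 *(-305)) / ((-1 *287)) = -305/287 = -1.06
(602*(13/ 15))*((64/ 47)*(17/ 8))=1509.70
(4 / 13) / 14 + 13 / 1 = 1185/91 = 13.02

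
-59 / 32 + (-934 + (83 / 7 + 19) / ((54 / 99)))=-196957/224 = -879.27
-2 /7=-0.29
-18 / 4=-4.50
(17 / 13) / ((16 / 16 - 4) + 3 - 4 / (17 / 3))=-289/156 = -1.85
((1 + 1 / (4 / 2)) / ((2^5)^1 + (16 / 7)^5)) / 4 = 16807/4230400 = 0.00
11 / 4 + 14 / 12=47/12 = 3.92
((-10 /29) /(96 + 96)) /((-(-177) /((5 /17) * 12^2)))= -25/58174 = 0.00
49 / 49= 1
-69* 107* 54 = -398682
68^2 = 4624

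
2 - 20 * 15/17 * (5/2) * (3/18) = -91/17 = -5.35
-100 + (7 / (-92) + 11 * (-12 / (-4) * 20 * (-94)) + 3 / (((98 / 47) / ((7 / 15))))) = -200088883/3220 = -62139.40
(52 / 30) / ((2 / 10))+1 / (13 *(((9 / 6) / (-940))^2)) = 3535414/117 = 30217.21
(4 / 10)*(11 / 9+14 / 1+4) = 346/45 = 7.69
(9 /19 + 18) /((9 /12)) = 468/19 = 24.63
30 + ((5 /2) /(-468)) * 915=7835/312 = 25.11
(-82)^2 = 6724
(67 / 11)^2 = 37.10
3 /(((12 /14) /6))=21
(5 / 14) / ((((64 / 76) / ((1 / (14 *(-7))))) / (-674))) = 32015/10976 = 2.92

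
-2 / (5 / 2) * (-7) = 28/5 = 5.60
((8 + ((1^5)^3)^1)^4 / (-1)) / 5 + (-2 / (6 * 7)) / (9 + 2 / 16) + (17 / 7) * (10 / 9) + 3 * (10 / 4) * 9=-57119893/45990 = -1242.01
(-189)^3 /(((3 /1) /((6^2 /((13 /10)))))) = -810152280/13 = -62319406.15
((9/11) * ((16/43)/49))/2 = 72/23177 = 0.00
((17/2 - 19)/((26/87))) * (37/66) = -22533/1144 = -19.70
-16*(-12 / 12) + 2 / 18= 145/9 = 16.11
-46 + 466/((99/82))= 33658/99 = 339.98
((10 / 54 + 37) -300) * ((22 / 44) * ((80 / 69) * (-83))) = 23558720/1863 = 12645.58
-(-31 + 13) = 18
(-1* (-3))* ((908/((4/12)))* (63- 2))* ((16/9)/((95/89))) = 78872512/95 = 830236.97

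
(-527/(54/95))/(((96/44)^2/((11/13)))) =-164.80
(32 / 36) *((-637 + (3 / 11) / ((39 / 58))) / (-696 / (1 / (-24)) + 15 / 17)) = -12380488/365486121 = -0.03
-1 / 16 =-0.06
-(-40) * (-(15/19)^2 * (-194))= 1746000/361 = 4836.57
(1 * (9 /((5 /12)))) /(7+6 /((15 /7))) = 108/49 = 2.20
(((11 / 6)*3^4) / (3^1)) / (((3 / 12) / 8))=1584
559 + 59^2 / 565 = 319316/565 = 565.16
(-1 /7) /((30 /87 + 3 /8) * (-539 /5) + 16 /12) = 3480/1857793 = 0.00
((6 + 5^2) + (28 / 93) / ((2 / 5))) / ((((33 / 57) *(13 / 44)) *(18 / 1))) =112214/10881 = 10.31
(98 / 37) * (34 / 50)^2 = 28322/23125 = 1.22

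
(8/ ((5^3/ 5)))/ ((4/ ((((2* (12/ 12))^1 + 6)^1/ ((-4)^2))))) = 1/25 = 0.04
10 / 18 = 5/9 = 0.56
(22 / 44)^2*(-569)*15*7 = -14936.25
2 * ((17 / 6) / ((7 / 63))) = 51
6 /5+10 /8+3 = 109/20 = 5.45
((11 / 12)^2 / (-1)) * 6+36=743/24 = 30.96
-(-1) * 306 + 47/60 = 306.78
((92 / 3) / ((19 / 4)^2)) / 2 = 736/1083 = 0.68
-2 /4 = -1/2 = -0.50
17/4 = 4.25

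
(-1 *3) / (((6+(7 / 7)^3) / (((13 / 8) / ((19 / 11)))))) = -429/1064 = -0.40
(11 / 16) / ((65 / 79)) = 0.84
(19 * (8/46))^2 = 5776/529 = 10.92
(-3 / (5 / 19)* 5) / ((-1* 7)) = 57/7 = 8.14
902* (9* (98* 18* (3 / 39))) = 14320152/13 = 1101550.15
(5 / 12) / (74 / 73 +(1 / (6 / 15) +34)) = 365/32862 = 0.01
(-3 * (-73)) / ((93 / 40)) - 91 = 99/31 = 3.19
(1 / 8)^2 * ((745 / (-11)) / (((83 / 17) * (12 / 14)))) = -88655/350592 = -0.25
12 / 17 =0.71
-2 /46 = -1/23 = -0.04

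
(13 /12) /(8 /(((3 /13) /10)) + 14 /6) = 13/4188 = 0.00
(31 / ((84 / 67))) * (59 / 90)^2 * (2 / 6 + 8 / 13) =267511369/26535600 = 10.08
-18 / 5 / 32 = -0.11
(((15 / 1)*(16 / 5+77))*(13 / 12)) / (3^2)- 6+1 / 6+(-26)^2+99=32903/36 = 913.97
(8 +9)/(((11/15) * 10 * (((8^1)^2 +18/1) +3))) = 3/110 = 0.03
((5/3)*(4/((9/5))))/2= 50/27 = 1.85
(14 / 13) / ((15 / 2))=28/195 = 0.14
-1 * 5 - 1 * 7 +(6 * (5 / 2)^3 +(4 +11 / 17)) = 5875/68 = 86.40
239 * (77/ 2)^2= 1417031/4 = 354257.75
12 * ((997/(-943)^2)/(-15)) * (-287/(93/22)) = 614152/10085385 = 0.06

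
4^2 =16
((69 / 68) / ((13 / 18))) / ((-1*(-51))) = 207/7514 = 0.03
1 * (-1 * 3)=-3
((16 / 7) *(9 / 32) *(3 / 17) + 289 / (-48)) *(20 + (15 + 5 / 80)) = -371173/1792 = -207.13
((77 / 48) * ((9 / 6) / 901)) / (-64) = -77/1845248 = 0.00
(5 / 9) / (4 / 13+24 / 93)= 2015/2052 = 0.98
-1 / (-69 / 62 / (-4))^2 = -61504/4761 = -12.92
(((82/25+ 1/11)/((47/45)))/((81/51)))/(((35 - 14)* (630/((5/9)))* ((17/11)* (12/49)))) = 103/456840 = 0.00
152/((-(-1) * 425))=152/425 = 0.36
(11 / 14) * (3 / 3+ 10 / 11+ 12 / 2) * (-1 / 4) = -87/56 = -1.55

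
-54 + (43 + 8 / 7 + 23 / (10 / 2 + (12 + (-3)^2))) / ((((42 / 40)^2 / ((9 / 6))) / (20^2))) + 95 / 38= 654222169/26754 = 24453.25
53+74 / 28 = 779/14 = 55.64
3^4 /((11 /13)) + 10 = 1163/11 = 105.73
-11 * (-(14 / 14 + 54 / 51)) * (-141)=-54285/17 = -3193.24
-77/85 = -0.91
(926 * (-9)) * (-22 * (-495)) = -90757260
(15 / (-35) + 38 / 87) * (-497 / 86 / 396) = -355/2962872 = 0.00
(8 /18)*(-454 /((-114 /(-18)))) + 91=3371/57 = 59.14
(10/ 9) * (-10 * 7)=-700/9 = -77.78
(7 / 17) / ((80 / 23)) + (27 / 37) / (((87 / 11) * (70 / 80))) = 2286391/10214960 = 0.22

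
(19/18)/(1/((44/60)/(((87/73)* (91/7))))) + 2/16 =213713/1221480 = 0.17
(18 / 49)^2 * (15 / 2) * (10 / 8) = 6075/4802 = 1.27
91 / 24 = 3.79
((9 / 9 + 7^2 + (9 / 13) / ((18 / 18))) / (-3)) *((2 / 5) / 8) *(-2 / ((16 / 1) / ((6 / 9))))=659/9360 = 0.07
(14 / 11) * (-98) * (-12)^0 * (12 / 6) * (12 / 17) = -32928/187 = -176.09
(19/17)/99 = 19/1683 = 0.01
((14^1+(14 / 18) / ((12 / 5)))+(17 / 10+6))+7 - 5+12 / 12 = 13513/540 = 25.02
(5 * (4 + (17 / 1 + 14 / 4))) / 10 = 49/4 = 12.25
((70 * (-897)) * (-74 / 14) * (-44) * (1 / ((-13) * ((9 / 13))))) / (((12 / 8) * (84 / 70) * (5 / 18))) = 9735440/3 = 3245146.67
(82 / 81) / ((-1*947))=-82/76707 = 0.00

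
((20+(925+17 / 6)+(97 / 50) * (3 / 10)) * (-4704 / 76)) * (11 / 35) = -219083942/11875 = -18449.17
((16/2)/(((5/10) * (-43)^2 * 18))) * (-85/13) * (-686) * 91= 3265360/16641 = 196.22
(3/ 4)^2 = 9/16 = 0.56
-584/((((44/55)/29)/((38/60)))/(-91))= 3660293/3 = 1220097.67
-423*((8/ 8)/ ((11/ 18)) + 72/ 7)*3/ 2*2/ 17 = -68526/77 = -889.95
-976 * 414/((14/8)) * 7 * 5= -8081280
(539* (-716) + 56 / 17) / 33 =-2186884/187 = -11694.57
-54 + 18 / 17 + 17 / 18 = -52.00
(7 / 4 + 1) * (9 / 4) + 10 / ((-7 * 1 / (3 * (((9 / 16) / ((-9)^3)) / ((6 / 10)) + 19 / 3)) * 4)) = -1547/2592 = -0.60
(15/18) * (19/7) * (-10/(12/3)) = -475/84 = -5.65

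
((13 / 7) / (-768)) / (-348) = 13/1870848 = 0.00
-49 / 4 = -12.25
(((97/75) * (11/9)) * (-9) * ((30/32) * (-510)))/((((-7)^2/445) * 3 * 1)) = 20591.47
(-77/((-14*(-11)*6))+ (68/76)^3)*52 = 677261/20577 = 32.91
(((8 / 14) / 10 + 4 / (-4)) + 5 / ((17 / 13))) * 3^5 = 416502/595 = 700.00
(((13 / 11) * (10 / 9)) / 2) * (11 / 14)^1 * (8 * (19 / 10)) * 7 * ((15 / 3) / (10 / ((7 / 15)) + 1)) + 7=27181/1413 = 19.24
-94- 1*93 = -187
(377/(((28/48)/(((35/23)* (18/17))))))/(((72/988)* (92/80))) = 111742800/8993 = 12425.53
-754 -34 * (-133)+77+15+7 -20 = 3847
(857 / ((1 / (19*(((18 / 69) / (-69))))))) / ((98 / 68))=-1107244/25921 = -42.72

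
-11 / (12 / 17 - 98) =187/1654 = 0.11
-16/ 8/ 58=-1/29 = -0.03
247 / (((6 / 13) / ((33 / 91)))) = 2717/14 = 194.07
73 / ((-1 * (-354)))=73/354 = 0.21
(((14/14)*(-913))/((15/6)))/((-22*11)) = 83/55 = 1.51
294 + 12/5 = 1482/5 = 296.40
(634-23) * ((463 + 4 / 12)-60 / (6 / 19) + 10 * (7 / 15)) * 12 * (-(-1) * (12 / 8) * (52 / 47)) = 3382704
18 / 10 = 1.80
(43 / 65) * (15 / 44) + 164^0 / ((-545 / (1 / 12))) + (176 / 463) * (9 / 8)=70690249/108251715 = 0.65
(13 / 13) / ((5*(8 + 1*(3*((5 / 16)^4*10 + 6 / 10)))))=32768/1652507 = 0.02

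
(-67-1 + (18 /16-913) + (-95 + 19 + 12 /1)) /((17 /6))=-368.43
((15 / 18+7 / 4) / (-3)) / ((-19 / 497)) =15407/684 = 22.52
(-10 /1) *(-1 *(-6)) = -60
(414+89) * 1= 503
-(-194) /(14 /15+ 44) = 1455/337 = 4.32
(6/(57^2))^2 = 4/1172889 = 0.00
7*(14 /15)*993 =32438/5 = 6487.60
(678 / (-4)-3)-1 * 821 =-993.50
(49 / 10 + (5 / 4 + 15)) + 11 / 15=1313/60 = 21.88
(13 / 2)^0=1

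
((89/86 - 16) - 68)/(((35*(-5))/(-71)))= -101317/3010 = -33.66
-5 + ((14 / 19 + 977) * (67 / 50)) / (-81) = -1629409/76950 = -21.17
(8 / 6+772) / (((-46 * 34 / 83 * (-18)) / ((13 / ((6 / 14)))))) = 2190370/31671 = 69.16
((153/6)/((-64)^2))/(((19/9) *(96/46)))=3519/2490368 = 0.00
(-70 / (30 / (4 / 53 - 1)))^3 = 40353607/4019679 = 10.04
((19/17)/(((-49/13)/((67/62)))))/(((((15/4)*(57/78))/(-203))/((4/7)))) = 13.56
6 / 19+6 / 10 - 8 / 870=7493/8265 = 0.91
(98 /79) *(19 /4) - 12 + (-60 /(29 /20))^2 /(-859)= -924654335/114142202 = -8.10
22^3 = 10648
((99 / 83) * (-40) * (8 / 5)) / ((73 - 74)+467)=-3168/19339 = -0.16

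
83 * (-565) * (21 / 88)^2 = -20680695/7744 = -2670.54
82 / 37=2.22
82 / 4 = 41/2 = 20.50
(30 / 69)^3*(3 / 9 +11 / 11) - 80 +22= -2113058/36501 = -57.89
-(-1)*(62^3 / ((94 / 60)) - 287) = 7136351/47 = 151837.26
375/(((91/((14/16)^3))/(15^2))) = 4134375/6656 = 621.15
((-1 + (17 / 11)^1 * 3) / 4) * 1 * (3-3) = 0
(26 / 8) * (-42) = -273/2 = -136.50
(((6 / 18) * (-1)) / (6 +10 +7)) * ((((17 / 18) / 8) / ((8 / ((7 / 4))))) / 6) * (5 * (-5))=2975/1907712 = 0.00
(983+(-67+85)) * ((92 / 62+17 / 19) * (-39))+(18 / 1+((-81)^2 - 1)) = -50819197/589 = -86280.47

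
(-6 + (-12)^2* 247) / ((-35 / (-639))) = 649260.51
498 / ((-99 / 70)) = -11620/33 = -352.12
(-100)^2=10000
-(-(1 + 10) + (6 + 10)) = -5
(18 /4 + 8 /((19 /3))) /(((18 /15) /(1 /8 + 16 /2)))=23725/608 = 39.02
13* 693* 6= 54054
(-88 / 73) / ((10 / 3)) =-132/365 = -0.36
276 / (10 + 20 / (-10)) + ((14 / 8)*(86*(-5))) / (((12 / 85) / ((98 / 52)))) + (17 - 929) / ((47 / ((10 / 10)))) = -294168547/29328 = -10030.30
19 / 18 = 1.06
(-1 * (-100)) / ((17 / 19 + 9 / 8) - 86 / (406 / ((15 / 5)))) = 3085600/42713 = 72.24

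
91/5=18.20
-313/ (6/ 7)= -2191/6 = -365.17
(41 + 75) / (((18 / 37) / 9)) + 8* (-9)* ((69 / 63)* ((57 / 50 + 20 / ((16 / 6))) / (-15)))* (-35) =13906/25 = 556.24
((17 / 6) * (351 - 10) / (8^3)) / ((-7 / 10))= -28985/10752 = -2.70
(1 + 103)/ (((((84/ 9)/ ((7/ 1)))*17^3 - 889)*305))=312/5180425 = 0.00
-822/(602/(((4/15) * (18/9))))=-1096/1505 = -0.73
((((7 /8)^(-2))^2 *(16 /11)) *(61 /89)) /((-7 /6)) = -23986176/16454053 = -1.46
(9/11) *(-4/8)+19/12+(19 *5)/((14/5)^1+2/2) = 3455/132 = 26.17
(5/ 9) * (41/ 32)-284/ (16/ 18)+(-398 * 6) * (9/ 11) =-7199617/3168 = -2272.61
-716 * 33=-23628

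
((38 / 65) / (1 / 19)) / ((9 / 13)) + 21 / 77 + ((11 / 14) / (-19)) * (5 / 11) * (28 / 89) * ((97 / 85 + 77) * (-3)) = 17.70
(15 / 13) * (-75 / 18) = -125/26 = -4.81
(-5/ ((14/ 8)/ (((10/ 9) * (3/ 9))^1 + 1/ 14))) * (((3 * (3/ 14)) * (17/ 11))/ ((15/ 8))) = -22712/33957 = -0.67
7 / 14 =1/2 = 0.50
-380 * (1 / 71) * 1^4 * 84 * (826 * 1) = -26365920/71 = -371350.99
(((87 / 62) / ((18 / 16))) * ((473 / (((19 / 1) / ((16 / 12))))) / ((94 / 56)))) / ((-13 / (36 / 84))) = -877888/1079637 = -0.81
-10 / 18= -5/9 = -0.56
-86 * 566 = -48676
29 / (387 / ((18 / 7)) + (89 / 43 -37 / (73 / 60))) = 182062/766913 = 0.24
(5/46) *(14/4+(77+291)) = 3715/92 = 40.38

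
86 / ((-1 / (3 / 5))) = -258/5 = -51.60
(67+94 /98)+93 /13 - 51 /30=467641/6370 = 73.41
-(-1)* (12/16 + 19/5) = 91/20 = 4.55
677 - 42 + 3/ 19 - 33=11441/19 = 602.16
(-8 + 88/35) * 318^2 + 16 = -19415248/35 = -554721.37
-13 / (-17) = 13/17 = 0.76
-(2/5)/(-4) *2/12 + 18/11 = 1091/660 = 1.65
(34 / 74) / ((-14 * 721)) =-17/373478 = 0.00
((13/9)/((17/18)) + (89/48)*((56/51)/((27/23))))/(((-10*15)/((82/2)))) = -221113/247860 = -0.89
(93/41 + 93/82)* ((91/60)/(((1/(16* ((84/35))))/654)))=132835248/1025 = 129595.36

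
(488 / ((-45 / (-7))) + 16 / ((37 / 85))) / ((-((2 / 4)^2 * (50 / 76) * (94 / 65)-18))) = 185340896/29219085 = 6.34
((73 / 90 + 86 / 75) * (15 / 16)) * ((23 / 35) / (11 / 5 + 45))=20263/792960 = 0.03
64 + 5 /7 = 453/7 = 64.71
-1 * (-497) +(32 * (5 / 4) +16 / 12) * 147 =6573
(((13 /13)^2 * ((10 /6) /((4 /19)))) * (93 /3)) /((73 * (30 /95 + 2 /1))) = 55955/38544 = 1.45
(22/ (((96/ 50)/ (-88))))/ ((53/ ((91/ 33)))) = -25025/477 = -52.46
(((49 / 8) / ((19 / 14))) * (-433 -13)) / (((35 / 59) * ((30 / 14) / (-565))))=509952163/570 = 894652.92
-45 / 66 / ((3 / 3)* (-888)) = 5/6512 = 0.00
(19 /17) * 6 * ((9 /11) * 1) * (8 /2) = 4104/187 = 21.95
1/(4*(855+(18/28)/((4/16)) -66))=7/22164 = 0.00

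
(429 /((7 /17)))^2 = 53187849/49 = 1085466.31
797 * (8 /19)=6376/19 = 335.58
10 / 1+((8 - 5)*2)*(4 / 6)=14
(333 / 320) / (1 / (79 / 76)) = 1.08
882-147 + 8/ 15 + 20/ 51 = 187661/255 = 735.93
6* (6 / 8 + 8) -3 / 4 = 207/4 = 51.75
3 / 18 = 1/6 = 0.17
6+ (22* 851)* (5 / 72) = 47021/36 = 1306.14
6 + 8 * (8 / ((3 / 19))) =1234/3 = 411.33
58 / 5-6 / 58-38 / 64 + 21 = 148029/4640 = 31.90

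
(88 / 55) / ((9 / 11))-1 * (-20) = 988/45 = 21.96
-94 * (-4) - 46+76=406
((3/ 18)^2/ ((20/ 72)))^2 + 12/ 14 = 607/700 = 0.87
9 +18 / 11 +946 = 10523/11 = 956.64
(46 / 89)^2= 0.27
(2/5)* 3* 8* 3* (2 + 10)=1728/5 = 345.60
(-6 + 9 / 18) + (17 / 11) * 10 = 219/22 = 9.95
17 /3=5.67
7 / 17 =0.41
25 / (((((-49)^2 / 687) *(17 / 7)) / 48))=824400/5831 = 141.38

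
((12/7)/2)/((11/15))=90/77 = 1.17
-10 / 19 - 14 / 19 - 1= -43/19 = -2.26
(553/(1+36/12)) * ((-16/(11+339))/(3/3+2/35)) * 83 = -91798/185 = -496.21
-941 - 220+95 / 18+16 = -20515/18 = -1139.72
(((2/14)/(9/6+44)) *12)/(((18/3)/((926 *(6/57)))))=7408/12103 = 0.61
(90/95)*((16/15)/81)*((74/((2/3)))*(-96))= -37888/285 = -132.94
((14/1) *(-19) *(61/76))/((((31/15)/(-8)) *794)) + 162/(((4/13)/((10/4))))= 64847595/49228 = 1317.29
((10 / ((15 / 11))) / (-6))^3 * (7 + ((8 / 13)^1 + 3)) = -61226/3159 = -19.38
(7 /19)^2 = 49/361 = 0.14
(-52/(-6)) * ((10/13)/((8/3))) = 5/2 = 2.50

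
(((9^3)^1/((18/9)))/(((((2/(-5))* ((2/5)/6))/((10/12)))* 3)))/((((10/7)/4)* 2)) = -42525/8 = -5315.62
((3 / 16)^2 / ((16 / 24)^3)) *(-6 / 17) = -729/17408 = -0.04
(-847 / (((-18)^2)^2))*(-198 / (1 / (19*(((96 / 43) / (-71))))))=-708092/741879 = -0.95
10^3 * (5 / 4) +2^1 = 1252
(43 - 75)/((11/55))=-160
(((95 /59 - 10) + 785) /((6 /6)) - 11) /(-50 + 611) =15057/11033 = 1.36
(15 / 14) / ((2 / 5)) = 75/28 = 2.68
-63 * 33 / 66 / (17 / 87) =-5481/34 = -161.21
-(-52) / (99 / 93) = 1612/33 = 48.85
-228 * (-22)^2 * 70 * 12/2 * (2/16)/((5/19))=-22015224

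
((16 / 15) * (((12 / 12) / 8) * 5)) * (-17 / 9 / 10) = -17/135 = -0.13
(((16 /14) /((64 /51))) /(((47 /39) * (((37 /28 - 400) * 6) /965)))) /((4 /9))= -1919385/2798192 = -0.69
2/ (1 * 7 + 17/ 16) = 32/129 = 0.25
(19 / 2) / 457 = 19/914 = 0.02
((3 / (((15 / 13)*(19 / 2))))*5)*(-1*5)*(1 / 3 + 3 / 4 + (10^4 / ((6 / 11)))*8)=-38133615/38 = -1003516.18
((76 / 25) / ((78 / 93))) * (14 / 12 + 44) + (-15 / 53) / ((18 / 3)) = 16914739/103350 = 163.66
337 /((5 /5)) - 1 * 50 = 287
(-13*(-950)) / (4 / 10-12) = -1064.66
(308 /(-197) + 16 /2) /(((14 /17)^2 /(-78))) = -7145814/9653 = -740.27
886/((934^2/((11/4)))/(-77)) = -375221/1744712 = -0.22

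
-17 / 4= -4.25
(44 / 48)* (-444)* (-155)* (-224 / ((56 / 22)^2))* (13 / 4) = -99232705/14 = -7088050.36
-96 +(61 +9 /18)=-69/2 = -34.50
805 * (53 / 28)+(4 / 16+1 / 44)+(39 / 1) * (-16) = 900.02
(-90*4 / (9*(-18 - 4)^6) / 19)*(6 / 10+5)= -7/67319318 = 0.00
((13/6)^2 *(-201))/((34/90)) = -169845/68 = -2497.72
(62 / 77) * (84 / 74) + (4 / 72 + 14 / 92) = 94505/84249 = 1.12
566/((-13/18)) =-10188/13 = -783.69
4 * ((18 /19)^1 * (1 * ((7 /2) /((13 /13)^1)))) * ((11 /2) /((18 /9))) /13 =693/247 = 2.81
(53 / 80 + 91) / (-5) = -7333/400 = -18.33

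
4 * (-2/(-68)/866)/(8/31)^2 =961/471104 = 0.00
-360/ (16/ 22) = -495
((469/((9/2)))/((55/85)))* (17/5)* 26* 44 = 28192528/45 = 626500.62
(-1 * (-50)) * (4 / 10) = 20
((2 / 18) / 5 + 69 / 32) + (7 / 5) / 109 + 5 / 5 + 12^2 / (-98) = 13243421/7691040 = 1.72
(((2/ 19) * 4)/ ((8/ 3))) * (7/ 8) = 21/152 = 0.14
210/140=3/2 = 1.50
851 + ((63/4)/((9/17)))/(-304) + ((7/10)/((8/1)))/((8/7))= 10347901/12160 = 850.98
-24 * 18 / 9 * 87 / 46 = -2088/23 = -90.78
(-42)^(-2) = 1/1764 = 0.00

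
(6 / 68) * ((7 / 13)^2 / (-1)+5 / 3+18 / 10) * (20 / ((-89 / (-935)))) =885830/15041 = 58.89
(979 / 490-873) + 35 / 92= -19623811/22540 = -870.62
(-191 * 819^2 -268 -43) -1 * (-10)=-128115652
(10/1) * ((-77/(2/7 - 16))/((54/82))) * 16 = 1190.52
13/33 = 0.39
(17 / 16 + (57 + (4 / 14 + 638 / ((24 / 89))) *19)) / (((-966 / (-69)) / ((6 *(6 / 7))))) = 45376035/2744 = 16536.46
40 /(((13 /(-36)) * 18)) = -80/13 = -6.15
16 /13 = 1.23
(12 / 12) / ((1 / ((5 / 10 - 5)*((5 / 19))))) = -45/38 = -1.18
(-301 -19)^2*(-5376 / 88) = -6255709.09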